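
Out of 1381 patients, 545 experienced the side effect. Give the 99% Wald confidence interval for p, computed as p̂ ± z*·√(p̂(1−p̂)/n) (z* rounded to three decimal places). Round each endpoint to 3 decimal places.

(0.361, 0.429)

p̂ = 545/1381 = 0.39464.
SE = √(p̂(1−p̂)/n) = √(0.238900/1381) = 0.013153.
z* = 2.576 at the 99% level.
Margin of error: 2.576 × 0.013153 = 0.03388.
Interval: 0.39464 ± 0.03388 → (0.361, 0.429).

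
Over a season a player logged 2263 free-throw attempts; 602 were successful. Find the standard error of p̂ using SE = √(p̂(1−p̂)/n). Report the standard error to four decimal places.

The sample proportion is 602/2263 = 0.26602.
p̂(1−p̂) = 0.195253.
Dividing by n and taking the root: √0.000086281 = 0.0093.

SE = 0.0093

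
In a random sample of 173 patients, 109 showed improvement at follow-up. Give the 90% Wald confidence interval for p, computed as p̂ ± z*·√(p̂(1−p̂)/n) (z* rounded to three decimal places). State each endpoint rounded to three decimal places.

p̂ = 109/173 = 0.63006.
SE(p̂) = √(0.63006·0.36994/173) = 0.036706.
The 90% critical value is z* = 1.645.
Margin = 1.645·0.036706 = 0.06038.
CI: 0.63006 ± 0.06038 = (0.570, 0.690).

(0.570, 0.690)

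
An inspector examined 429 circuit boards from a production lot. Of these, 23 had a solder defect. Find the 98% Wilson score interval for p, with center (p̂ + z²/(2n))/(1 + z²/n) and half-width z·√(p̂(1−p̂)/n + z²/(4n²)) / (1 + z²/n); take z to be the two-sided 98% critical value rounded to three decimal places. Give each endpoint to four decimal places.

(0.0334, 0.0849)

Here p̂ = 23/429 = 0.05361 and z = 2.326 (z² = 5.410276).
1 + z²/n = 1.012611.
Center = (0.05361 + 0.006306)/1.012611 = 0.05917.
Radicand: p̂(1−p̂)/n + z²/(4n²) = 0.000118272 + 0.000007349 = 0.000125621.
Half-width = 2.326·√0.000125621/1.012611 = 0.02575.
So the interval runs from 0.0334 to 0.0849.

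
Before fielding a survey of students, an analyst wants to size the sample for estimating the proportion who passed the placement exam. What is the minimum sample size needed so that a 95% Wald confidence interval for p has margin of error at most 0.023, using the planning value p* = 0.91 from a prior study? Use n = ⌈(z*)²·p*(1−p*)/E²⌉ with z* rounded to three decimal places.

The 95% critical value is z* = 1.960.
p*(1−p*) = 0.0819.
(z*)²·p*(1−p*)/E² = 3.841600·0.0819/0.000529 = 594.758.
Rounding up, n = 595.

n = 595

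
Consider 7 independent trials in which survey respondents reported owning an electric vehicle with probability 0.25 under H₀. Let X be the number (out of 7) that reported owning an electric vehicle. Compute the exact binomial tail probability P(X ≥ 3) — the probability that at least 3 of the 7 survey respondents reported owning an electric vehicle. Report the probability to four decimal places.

X ~ Binomial(n=7, p=0.25).
P(X ≥ 3) = Σ_{j=3}^{7} C(7,j)·0.25^j·0.75^{7−j}.
= 0.173035 + 0.057678 + 0.011536 + 0.001282 + 0.000061 = 0.2436.

P = 0.2436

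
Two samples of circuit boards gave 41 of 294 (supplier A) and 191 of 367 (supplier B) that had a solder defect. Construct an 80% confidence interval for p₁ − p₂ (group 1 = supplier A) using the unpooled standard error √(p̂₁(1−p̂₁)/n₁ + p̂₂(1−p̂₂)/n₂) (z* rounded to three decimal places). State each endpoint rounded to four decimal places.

(-0.4233, -0.3387)

p̂₁ = 41/294 = 0.13946, p̂₂ = 191/367 = 0.52044; p̂₁ − p̂₂ = -0.38098.
Unpooled SE = √(p̂₁(1−p̂₁)/n₁ + p̂₂(1−p̂₂)/n₂) = √(0.000408190 + 0.000680061) = 0.032989.
The 80% critical value is z* = 1.282. Margin = 1.282·0.032989 = 0.04229.
Interval: -0.38098 ± 0.04229 → (-0.4233, -0.3387).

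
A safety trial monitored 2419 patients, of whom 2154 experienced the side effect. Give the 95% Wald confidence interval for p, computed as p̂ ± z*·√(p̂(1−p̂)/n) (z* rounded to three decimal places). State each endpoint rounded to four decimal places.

(0.8780, 0.9029)

With x = 2154 successes in n = 2419, p̂ = 0.89045.
Standard error of p̂: √(0.097548/2419) = √0.000040326 = 0.006350.
z* = 1.960 at the 95% level.
Margin of error: 1.960 × 0.006350 = 0.01245.
Interval: 0.89045 ± 0.01245 → (0.8780, 0.9029).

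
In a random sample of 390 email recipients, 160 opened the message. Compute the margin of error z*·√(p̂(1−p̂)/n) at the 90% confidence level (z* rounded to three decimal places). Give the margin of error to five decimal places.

ME = 0.04097

p̂ = 160/390 = 0.41026.
Standard error of p̂: √(0.241946/390) = √0.000620375 = 0.024907.
The 90% critical value is z* = 1.645.
ME = 1.645·0.024907 = 0.04097.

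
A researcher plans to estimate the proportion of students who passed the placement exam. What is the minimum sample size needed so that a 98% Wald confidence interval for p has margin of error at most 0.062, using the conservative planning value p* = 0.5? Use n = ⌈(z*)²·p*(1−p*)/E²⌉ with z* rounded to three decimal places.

For 98% confidence, z* = 2.326.
p*(1−p*) = 0.2500.
(z*)²·p*(1−p*)/E² = 5.410276·0.2500/0.003844 = 351.865.
Rounding up, n = 352.

n = 352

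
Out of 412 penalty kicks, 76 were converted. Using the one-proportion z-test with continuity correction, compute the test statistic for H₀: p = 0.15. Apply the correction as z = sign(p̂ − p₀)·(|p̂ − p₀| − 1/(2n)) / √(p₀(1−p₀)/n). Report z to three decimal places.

p̂ = 76/412 = 0.18447. p̂ − p₀ = 0.034466.
1/(2n) = 0.001214.
Corrected numerator: |0.034466| − 0.001214 = 0.033252.
SE₀ = √(0.15·0.85/412) = 0.017592.
z = (+)0.033252/0.017592 = 1.890.

z = 1.890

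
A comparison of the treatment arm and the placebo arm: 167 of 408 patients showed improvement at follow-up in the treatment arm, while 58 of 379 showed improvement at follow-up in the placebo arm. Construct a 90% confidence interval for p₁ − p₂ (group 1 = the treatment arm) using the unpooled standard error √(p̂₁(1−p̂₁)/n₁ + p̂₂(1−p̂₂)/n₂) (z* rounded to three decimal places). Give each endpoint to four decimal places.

(0.2060, 0.3066)

p̂₁ = 0.40931, p̂₂ = 0.15303, so the observed difference is 0.25628.
SE = √(0.000592588 + 0.000341992) = √0.000934580 = 0.030571.
For 90% confidence, z* = 1.645. Margin of error = 0.05029.
Interval: 0.25628 ± 0.05029 → (0.2060, 0.3066).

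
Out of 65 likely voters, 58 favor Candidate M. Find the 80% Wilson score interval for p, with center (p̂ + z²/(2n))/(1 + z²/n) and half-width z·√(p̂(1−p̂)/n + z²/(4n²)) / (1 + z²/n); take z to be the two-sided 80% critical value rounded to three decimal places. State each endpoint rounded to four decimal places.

(0.8330, 0.9323)

Here p̂ = 58/65 = 0.89231 and z = 1.282 (z² = 1.643524).
Denominator 1 + z²/n = 1 + 1.643524/65 = 1.025285.
Adjusted center: (0.89231 + z²/(2n))/1.025285 = 0.88263.
Radicand: p̂(1−p̂)/n + z²/(4n²) = 0.001478380 + 0.000097250 = 0.001575630.
Half-width = 1.282·√0.001575630/1.025285 = 0.04963.
CI: 0.88263 ± 0.04963 = (0.8330, 0.9323).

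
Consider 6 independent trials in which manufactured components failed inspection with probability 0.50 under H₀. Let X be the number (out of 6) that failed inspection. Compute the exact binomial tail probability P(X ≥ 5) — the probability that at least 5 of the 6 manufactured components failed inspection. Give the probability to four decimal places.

X ~ Binomial(n=6, p=0.50).
P(X ≥ 5) = C(6,5)·0.50^5·0.50^1 + C(6,6)·0.50^6·0.50^0.
= 0.093750 + 0.015625 = 0.1094.

P = 0.1094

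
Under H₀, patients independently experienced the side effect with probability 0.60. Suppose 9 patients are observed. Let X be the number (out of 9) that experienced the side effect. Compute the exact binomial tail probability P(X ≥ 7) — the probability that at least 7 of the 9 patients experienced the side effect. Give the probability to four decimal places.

X is binomial with n = 9 and p = 0.60.
P(X ≥ 7) = C(9,7)·0.60^7·0.40^2 + C(9,8)·0.60^8·0.40^1 + C(9,9)·0.60^9·0.40^0.
= 0.161243 + 0.060466 + 0.010078 = 0.2318.

P = 0.2318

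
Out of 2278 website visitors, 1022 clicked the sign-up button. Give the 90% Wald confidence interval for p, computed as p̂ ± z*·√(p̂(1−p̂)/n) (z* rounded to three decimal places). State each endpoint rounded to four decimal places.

Sample proportion p̂ = 1022/2278 = 0.44864.
Standard error of p̂: √(0.247362/2278) = √0.000108587 = 0.010421.
The 90% critical value is z* = 1.645.
Margin of error: 1.645 × 0.010421 = 0.01714.
CI: 0.44864 ± 0.01714 = (0.4315, 0.4658).

(0.4315, 0.4658)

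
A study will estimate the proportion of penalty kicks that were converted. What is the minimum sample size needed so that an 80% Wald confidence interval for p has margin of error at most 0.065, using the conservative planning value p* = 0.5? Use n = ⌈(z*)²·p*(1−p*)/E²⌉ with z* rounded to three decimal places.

n = 98

The 80% critical value is z* = 1.282.
p*(1−p*) = 0.2500.
(z*)²·p*(1−p*)/E² = 1.643524·0.2500/0.004225 = 97.250.
Rounding up, n = 98.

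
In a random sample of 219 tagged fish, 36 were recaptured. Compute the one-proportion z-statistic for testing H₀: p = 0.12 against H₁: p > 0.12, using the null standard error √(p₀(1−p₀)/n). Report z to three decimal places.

z = 2.021

p̂ = 36/219 = 0.16438.
Under H₀, SE = √(p₀(1−p₀)/n) = √(0.12·0.88/219) = √0.000482192 = 0.021959.
z = (0.16438 − 0.12)/0.021959 = 0.04438/0.021959 = 2.021.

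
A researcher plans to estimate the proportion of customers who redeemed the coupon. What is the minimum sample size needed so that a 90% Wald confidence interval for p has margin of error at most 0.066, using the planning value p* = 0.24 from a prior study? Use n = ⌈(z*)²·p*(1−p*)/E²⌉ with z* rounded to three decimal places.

z* = 1.645 at the 90% level.
p*(1−p*) = 0.24·0.76 = 0.1824.
Required n before rounding: 2.706025 × 0.1824 / 0.066² = 113.310.
⌈113.310⌉ = 114.

n = 114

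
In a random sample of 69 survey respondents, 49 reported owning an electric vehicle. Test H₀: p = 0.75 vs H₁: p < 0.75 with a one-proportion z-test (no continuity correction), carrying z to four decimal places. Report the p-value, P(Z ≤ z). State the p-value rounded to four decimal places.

The sample proportion is 49/69 = 0.71014.
Null standard error: √(0.75·0.25/69) = √0.002717391 = 0.052129.
Test statistic (full precision, shown to 4 dp): z = (49/69 − 0.75)/SE₀ ≈ -0.7646.
From the standard normal, P(Z ≤ z) = 0.2223.

p-value = 0.2223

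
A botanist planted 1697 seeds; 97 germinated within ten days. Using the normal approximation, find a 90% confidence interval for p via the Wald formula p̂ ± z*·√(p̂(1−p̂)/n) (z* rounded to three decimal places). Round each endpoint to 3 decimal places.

(0.048, 0.066)

The sample proportion is 97/1697 = 0.05716.
SE(p̂) = √(0.05716·0.94284/1697) = 0.005635.
z* = 1.645 at the 90% level.
Margin = 1.645·0.005635 = 0.00927.
So the interval runs from 0.048 to 0.066.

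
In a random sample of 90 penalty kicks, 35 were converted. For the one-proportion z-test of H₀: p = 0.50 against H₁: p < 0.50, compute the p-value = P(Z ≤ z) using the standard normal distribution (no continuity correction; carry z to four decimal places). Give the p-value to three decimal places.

p-value = 0.018

The sample proportion is 35/90 = 0.38889.
Under H₀, SE = √(p₀(1−p₀)/n) = √(0.50·0.50/90) = √0.002777778 = 0.052705.
Test statistic (full precision, shown to 4 dp): z = (35/90 − 0.50)/SE₀ ≈ -2.1082.
p-value = P(Z ≤ z) with z = -2.1082 → 0.018.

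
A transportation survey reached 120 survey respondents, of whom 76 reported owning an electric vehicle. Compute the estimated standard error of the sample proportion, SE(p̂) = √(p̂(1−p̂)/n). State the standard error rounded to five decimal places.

Sample proportion p̂ = 76/120 = 0.63333.
p̂(1−p̂) = 0.63333·0.36667 = 0.232223.
SE = √(0.232223/120) = 0.04399.

SE = 0.04399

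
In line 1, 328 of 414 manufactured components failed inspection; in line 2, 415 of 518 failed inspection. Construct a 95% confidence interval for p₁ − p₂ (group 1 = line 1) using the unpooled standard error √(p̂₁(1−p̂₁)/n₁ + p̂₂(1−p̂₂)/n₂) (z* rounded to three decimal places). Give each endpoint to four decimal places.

(-0.0609, 0.0432)

p̂₁ = 328/414 = 0.79227, p̂₂ = 415/518 = 0.80116; p̂₁ − p̂₂ = -0.00889.
Unpooled SE = √(p̂₁(1−p̂₁)/n₁ + p̂₂(1−p̂₂)/n₂) = √(0.000397531 + 0.000307536) = 0.026553.
z* = 1.960 at the 95% level. Margin of error = 0.05204.
Interval: -0.00889 ± 0.05204 → (-0.0609, 0.0432).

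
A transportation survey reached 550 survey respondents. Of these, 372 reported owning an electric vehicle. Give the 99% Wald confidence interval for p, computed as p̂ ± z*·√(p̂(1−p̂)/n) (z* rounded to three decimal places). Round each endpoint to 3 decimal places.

p̂ = 372/550 = 0.67636.
SE = √(p̂(1−p̂)/n) = √(0.218896/550) = 0.019950.
z* = 2.576 at the 99% level.
Margin = 2.576·0.019950 = 0.05139.
CI: 0.67636 ± 0.05139 = (0.625, 0.728).

(0.625, 0.728)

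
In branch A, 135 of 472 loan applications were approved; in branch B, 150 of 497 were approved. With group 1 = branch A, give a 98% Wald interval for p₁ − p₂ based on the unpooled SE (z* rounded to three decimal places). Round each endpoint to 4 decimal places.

p̂₁ = 135/472 = 0.28602, p̂₂ = 150/497 = 0.30181; p̂₁ − p̂₂ = -0.01579.
SE = √(0.000432651 + 0.000423986) = √0.000856637 = 0.029268.
For 98% confidence, z* = 2.326. Margin = 2.326·0.029268 = 0.06808.
Interval: -0.01579 ± 0.06808 → (-0.0839, 0.0523).

(-0.0839, 0.0523)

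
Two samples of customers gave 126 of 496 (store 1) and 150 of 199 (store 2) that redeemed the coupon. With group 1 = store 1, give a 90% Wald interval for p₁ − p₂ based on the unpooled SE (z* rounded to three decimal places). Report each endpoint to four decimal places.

(-0.5594, -0.4401)

p̂₁ = 0.25403, p̂₂ = 0.75377, so the observed difference is -0.49974.
Unpooled SE = √(p̂₁(1−p̂₁)/n₁ + p̂₂(1−p̂₂)/n₂) = √(0.000382056 + 0.000932670) = 0.036259.
The 90% critical value is z* = 1.645. Margin = 1.645·0.036259 = 0.05965.
CI: -0.49974 ± 0.05965 = (-0.5594, -0.4401).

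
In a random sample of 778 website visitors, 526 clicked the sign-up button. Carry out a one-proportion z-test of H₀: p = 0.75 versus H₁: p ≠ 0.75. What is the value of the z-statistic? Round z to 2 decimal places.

z = -4.76

With x = 526 successes in n = 778, p̂ = 0.67609.
Under H₀, SE = √(p₀(1−p₀)/n) = √(0.75·0.25/778) = √0.000241003 = 0.015524.
Test statistic: z = -0.07391/0.015524 = -4.76.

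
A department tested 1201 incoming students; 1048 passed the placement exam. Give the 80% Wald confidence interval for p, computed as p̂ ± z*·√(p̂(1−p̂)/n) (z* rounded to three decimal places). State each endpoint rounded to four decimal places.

p̂ = 1048/1201 = 0.87261.
SE = √(p̂(1−p̂)/n) = √(0.111165/1201) = 0.009621.
For 80% confidence, z* = 1.282.
Margin of error: 1.282 × 0.009621 = 0.01233.
So the interval runs from 0.8603 to 0.8849.

(0.8603, 0.8849)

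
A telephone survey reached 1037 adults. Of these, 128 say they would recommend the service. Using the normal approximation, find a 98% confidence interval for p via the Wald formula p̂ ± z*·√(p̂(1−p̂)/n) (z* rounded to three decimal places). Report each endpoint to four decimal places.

p̂ = 128/1037 = 0.12343.
Standard error of p̂: √(0.108197/1037) = √0.000104337 = 0.010215.
z* = 2.326 at the 98% level.
Margin of error: 2.326 × 0.010215 = 0.02376.
So the interval runs from 0.0997 to 0.1472.

(0.0997, 0.1472)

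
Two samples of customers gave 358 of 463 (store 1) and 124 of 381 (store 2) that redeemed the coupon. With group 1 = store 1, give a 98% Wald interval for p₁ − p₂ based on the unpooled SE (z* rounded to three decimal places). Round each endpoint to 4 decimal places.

(0.3759, 0.5196)

p̂₁ = 358/463 = 0.77322, p̂₂ = 124/381 = 0.32546; p̂₁ − p̂₂ = 0.44776.
SE = √(0.000378730 + 0.000576209) = √0.000954939 = 0.030902.
The 98% critical value is z* = 2.326. Margin of error = 0.07188.
Interval: 0.44776 ± 0.07188 → (0.3759, 0.5196).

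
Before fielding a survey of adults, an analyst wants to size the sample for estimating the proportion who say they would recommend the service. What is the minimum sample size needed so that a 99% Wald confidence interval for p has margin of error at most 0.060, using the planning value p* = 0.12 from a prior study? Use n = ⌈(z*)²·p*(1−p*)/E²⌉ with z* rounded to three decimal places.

For 99% confidence, z* = 2.576.
p*(1−p*) = 0.1056.
(z*)²·p*(1−p*)/E² = 6.635776·0.1056/0.003600 = 194.649.
⌈194.649⌉ = 195.

n = 195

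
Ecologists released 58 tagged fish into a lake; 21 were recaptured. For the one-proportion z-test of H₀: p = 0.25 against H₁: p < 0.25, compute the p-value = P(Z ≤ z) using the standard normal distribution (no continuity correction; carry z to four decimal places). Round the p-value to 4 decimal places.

p-value = 0.9756

Sample proportion p̂ = 21/58 = 0.36207.
Under H₀, SE = √(p₀(1−p₀)/n) = √(0.25·0.75/58) = √0.003232759 = 0.056857.
z = (p̂ − p₀)/SE = (21/58 − 0.25)/0.056857 ≈ 1.9711.
p-value = P(Z ≤ z) with z = 1.9711 → 0.9756.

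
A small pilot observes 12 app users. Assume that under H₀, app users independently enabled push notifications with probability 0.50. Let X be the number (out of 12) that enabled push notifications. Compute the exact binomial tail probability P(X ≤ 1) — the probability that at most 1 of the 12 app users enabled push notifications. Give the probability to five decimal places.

P = 0.00317

X is binomial with n = 12 and p = 0.50.
P(X ≤ 1) = C(12,0)·0.50^0·0.50^12 + C(12,1)·0.50^1·0.50^11.
= 0.000244 + 0.002930 = 0.00317.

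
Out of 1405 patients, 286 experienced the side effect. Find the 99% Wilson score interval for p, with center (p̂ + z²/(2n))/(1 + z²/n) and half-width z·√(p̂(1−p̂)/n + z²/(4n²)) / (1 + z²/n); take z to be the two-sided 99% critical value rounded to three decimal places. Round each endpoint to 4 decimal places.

p̂ = 286/1405 = 0.20356; z = 2.576, so z² = 6.635776.
1 + z²/n = 1.004723.
Center = (0.20356 + 0.002361)/1.004723 = 0.20495.
Radicand: p̂(1−p̂)/n + z²/(4n²) = 0.000115390 + 0.000000840 = 0.000116230.
Half-width = z·√(radicand)/denom = 2.576·0.010781/1.004723 = 0.02764.
Interval: 0.20495 ± 0.02764 → (0.1773, 0.2326).

(0.1773, 0.2326)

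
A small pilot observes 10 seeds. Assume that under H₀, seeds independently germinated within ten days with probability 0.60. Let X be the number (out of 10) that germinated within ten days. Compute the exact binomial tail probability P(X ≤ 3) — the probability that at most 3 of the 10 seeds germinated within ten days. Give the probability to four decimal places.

P = 0.0548

X ~ Binomial(n=10, p=0.60).
P(X ≤ 3) = C(10,0)·0.60^0·0.40^10 + C(10,1)·0.60^1·0.40^9 + C(10,2)·0.60^2·0.40^8 + C(10,3)·0.60^3·0.40^7.
= 0.000105 + 0.001573 + 0.010617 + 0.042467 = 0.0548.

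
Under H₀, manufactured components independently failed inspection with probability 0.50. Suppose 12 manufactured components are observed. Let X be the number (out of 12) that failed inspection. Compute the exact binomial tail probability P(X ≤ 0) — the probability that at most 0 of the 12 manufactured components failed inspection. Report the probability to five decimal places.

X is binomial with n = 12 and p = 0.50.
P(X ≤ 0) = C(12,0)·0.50^0·0.50^12.
= 0.000244 = 0.00024.

P = 0.00024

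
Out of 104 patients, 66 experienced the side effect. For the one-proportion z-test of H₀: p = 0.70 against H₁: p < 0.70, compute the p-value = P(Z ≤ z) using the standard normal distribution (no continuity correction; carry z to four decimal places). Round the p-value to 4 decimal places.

p-value = 0.0728

The sample proportion is 66/104 = 0.63462.
Null standard error: √(0.70·0.30/104) = √0.002019231 = 0.044936.
z = (p̂ − p₀)/SE = (66/104 − 0.70)/0.044936 ≈ -1.4551.
p-value = P(Z ≤ z) with z = -1.4551 → 0.0728.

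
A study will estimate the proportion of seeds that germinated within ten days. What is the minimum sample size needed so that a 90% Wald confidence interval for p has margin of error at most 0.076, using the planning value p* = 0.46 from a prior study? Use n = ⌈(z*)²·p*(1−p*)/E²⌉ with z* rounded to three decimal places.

The 90% critical value is z* = 1.645.
p*(1−p*) = 0.2484.
(z*)²·p*(1−p*)/E² = 2.706025·0.2484/0.005776 = 116.374.
⌈116.374⌉ = 117.

n = 117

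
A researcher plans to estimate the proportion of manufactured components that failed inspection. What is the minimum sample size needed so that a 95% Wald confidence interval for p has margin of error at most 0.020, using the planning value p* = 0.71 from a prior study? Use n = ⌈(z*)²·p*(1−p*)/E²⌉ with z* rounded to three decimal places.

For 95% confidence, z* = 1.960.
p*(1−p*) = 0.71·0.29 = 0.2059.
(z*)²·p*(1−p*)/E² = 3.841600·0.2059/0.000400 = 1977.464.
Rounding up, n = 1978.

n = 1978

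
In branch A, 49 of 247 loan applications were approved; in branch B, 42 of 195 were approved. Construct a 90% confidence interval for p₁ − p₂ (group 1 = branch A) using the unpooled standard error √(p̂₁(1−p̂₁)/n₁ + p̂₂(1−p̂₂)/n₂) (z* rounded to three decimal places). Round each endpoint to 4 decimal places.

p̂₁ = 0.19838, p̂₂ = 0.21538, so the observed difference is -0.01700.
Unpooled SE = √(p̂₁(1−p̂₁)/n₁ + p̂₂(1−p̂₂)/n₂) = √(0.000643829 + 0.000866636) = 0.038865.
For 90% confidence, z* = 1.645. Margin of error = 0.06393.
CI: -0.01700 ± 0.06393 = (-0.0809, 0.0469).

(-0.0809, 0.0469)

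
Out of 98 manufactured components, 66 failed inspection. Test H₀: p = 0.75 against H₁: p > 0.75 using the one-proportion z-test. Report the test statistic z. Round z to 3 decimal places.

With x = 66 successes in n = 98, p̂ = 0.67347.
SE₀ = √(0.75·0.25/98) = 0.043741.
z = (p̂ − p₀)/SE = (0.67347 − 0.75)/0.043741 = -1.750.

z = -1.750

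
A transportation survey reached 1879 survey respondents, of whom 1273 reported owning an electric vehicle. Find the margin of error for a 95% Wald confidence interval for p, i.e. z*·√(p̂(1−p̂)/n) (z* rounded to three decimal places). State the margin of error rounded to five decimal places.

ME = 0.02114

p̂ = 1273/1879 = 0.67749.
Standard error of p̂: √(0.218498/1879) = √0.000116284 = 0.010784.
The 95% critical value is z* = 1.960.
So ME = 0.02114.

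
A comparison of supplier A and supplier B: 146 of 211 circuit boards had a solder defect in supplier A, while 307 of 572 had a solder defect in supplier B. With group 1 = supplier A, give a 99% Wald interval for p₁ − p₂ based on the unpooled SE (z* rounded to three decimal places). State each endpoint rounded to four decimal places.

(0.0573, 0.2531)

p̂₁ = 146/211 = 0.69194, p̂₂ = 307/572 = 0.53671; p̂₁ − p̂₂ = 0.15523.
Unpooled SE = √(p̂₁(1−p̂₁)/n₁ + p̂₂(1−p̂₂)/n₂) = √(0.001010227 + 0.000434707) = 0.038012.
For 99% confidence, z* = 2.576. Margin = 2.576·0.038012 = 0.09792.
CI: 0.15523 ± 0.09792 = (0.0573, 0.2531).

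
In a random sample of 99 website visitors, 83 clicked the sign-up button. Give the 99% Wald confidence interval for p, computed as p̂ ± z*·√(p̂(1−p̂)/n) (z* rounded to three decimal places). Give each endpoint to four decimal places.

(0.7431, 0.9337)

p̂ = 83/99 = 0.83838.
SE = √(p̂(1−p̂)/n) = √(0.135496/99) = 0.036995.
For 99% confidence, z* = 2.576.
Margin = 2.576·0.036995 = 0.09530.
Interval: 0.83838 ± 0.09530 → (0.7431, 0.9337).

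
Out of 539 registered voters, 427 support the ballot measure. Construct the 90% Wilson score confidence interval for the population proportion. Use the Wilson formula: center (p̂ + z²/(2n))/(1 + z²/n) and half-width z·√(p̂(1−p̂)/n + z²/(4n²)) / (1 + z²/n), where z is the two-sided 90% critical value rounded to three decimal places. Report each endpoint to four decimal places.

p̂ = 427/539 = 0.79221; z = 1.645, so z² = 2.706025.
1 + z²/n = 1.005020.
Adjusted center: (0.79221 + z²/(2n))/1.005020 = 0.79075.
Radicand: p̂(1−p̂)/n + z²/(4n²) = 0.000305407 + 0.000002329 = 0.000307736.
Half-width = z·√(radicand)/denom = 1.645·0.017542/1.005020 = 0.02871.
So the interval runs from 0.7620 to 0.8195.

(0.7620, 0.8195)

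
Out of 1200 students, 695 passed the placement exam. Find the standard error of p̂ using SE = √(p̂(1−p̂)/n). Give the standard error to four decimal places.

The sample proportion is 695/1200 = 0.57917.
p̂(1−p̂) = 0.243732.
SE = √(0.243732/1200) = √0.000203110 = 0.0143.

SE = 0.0143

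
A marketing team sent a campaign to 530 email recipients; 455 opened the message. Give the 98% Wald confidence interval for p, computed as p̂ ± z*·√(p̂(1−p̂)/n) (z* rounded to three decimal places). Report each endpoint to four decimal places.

With x = 455 successes in n = 530, p̂ = 0.85849.
SE(p̂) = √(0.85849·0.14151/530) = 0.015140.
For 98% confidence, z* = 2.326.
Margin = 2.326·0.015140 = 0.03522.
CI: 0.85849 ± 0.03522 = (0.8233, 0.8937).

(0.8233, 0.8937)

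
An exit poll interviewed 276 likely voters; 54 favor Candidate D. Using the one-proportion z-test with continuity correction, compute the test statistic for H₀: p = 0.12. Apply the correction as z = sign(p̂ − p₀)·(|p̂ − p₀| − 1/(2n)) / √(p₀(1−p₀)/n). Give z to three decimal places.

With x = 54 successes in n = 276, p̂ = 0.19565. p̂ − p₀ = 0.075652.
Continuity correction 1/(2n) = 1/552 = 0.001812.
Corrected numerator: |0.075652| − 0.001812 = 0.073840.
Null standard error: √(0.12·0.88/276) = √0.000382609 = 0.019560.
z = +0.073840/0.019560 = 3.775.

z = 3.775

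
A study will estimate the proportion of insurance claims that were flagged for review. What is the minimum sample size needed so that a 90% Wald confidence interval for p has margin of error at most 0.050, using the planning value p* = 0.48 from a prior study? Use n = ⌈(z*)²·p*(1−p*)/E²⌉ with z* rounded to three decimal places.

n = 271

For 90% confidence, z* = 1.645.
p*(1−p*) = 0.48·0.52 = 0.2496.
Required n before rounding: 2.706025 × 0.2496 / 0.050² = 270.170.
⌈270.170⌉ = 271.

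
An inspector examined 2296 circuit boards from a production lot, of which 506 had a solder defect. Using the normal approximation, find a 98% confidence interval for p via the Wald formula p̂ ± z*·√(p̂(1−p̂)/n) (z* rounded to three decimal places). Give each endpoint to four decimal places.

p̂ = 506/2296 = 0.22038.
Standard error of p̂: √(0.171814/2296) = √0.000074832 = 0.008651.
The 98% critical value is z* = 2.326.
Margin = 2.326·0.008651 = 0.02012.
CI: 0.22038 ± 0.02012 = (0.2003, 0.2405).

(0.2003, 0.2405)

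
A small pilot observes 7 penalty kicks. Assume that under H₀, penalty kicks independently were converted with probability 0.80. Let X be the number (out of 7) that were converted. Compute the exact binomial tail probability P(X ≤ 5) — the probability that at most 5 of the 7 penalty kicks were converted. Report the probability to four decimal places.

X is binomial with n = 7 and p = 0.80.
P(X ≤ 5) = Σ_{j=0}^{5} C(7,j)·0.80^j·0.20^{7−j}.
= 0.000013 + 0.000358 + 0.004301 + 0.028672 + 0.114688 + 0.275251 = 0.4233.

P = 0.4233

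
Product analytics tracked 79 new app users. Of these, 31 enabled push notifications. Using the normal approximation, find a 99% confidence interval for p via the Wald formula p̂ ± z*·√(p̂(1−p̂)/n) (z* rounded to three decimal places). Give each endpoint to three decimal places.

(0.251, 0.534)

With x = 31 successes in n = 79, p̂ = 0.39241.
Standard error of p̂: √(0.238423/79) = √0.003018017 = 0.054936.
The 99% critical value is z* = 2.576.
Margin of error: 2.576 × 0.054936 = 0.14152.
So the interval runs from 0.251 to 0.534.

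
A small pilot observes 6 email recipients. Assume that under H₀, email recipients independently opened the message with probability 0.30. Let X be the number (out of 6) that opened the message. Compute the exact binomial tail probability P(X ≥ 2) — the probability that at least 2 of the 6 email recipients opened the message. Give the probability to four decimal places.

X is binomial with n = 6 and p = 0.30.
P(X ≥ 2) = Σ_{j=2}^{6} C(6,j)·0.30^j·0.70^{6−j}.
= 0.324135 + 0.185220 + 0.059535 + 0.010206 + 0.000729 = 0.5798.

P = 0.5798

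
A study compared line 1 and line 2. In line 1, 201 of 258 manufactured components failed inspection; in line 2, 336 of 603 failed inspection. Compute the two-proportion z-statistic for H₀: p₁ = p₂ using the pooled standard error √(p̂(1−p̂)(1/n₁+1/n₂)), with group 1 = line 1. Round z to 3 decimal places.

z = 6.156

Sample proportions: p̂₁ = 201/258 = 0.77907 and p̂₂ = 336/603 = 0.55721.
Pooling: p̂ = 537/861 = 0.62369.
Pooled SE = √[0.2346999·0.00553434] ≈ 0.036040.
z = (p̂₁ − p̂₂)/SE = (0.77907 − 0.55721)/0.036040 = 0.22186/0.036040 = 6.156.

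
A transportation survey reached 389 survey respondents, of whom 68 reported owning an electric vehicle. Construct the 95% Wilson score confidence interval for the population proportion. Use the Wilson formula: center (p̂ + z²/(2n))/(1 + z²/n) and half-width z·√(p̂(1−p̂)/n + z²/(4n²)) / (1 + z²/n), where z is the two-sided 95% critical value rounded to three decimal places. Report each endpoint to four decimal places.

(0.1403, 0.2157)

p̂ = 68/389 = 0.17481; z = 1.960, so z² = 3.841600.
1 + z²/n = 1.009876.
Adjusted center: (0.17481 + z²/(2n))/1.009876 = 0.17799.
Radicand: p̂(1−p̂)/n + z²/(4n²) = 0.000370822 + 0.000006347 = 0.000377169.
Half-width = z·√(radicand)/denom = 1.960·0.019421/1.009876 = 0.03769.
CI: 0.17799 ± 0.03769 = (0.1403, 0.2157).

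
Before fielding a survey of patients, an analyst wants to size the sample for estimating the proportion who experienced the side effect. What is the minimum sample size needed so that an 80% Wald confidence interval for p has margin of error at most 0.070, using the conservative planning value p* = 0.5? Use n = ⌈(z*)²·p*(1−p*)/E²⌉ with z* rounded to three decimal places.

n = 84

The 80% critical value is z* = 1.282.
p*(1−p*) = 0.50·0.50 = 0.2500.
Required n before rounding: 1.643524 × 0.2500 / 0.070² = 83.853.
Rounding up, n = 84.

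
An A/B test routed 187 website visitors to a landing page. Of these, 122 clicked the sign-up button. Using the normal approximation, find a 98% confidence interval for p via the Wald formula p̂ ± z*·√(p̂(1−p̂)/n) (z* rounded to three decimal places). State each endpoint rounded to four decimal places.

p̂ = 122/187 = 0.65241.
Standard error of p̂: √(0.226772/187) = √0.001212686 = 0.034824.
For 98% confidence, z* = 2.326.
Margin = 2.326·0.034824 = 0.08100.
CI: 0.65241 ± 0.08100 = (0.5714, 0.7334).

(0.5714, 0.7334)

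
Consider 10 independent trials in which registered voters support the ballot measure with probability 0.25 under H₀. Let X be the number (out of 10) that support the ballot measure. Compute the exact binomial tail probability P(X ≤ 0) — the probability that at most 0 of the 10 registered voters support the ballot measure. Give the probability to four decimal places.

X is binomial with n = 10 and p = 0.25.
P(X ≤ 0) = C(10,0)·0.25^0·0.75^10.
= 0.056314 = 0.0563.

P = 0.0563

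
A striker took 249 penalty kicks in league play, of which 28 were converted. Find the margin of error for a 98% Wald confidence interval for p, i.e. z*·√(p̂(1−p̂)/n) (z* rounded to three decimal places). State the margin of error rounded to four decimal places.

ME = 0.0466

Sample proportion p̂ = 28/249 = 0.11245.
SE(p̂) = √(0.11245·0.88755/249) = 0.020021.
For 98% confidence, z* = 2.326.
So ME = 0.0466.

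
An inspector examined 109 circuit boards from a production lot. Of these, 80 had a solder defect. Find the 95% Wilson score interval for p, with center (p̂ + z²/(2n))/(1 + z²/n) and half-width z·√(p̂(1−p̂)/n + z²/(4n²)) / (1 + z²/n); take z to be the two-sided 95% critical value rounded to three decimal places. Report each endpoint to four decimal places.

(0.6441, 0.8079)

Here p̂ = 80/109 = 0.73394 and z = 1.960 (z² = 3.841600).
Denominator 1 + z²/n = 1 + 3.841600/109 = 1.035244.
Adjusted center: (0.73394 + z²/(2n))/1.035244 = 0.72598.
Radicand: p̂(1−p̂)/n + z²/(4n²) = 0.001791466 + 0.000080835 = 0.001872301.
Half-width = 1.960·√0.001872301/1.035244 = 0.08192.
So the interval runs from 0.6441 to 0.8079.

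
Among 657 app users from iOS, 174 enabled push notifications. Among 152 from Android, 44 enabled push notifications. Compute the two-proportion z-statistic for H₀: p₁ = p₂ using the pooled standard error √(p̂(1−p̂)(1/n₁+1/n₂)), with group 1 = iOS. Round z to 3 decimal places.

z = -0.617

Sample proportions: p̂₁ = 174/657 = 0.26484 and p̂₂ = 44/152 = 0.28947.
Pooled p̂ = (174+44)/(657+152) = 218/809 = 0.26947.
SE = √[p̂(1−p̂)(1/n₁+1/n₂)] = √[0.26947·0.73053·(1/657+1/152)] ≈ 0.039934.
z = -0.02463/0.039934 = -0.617.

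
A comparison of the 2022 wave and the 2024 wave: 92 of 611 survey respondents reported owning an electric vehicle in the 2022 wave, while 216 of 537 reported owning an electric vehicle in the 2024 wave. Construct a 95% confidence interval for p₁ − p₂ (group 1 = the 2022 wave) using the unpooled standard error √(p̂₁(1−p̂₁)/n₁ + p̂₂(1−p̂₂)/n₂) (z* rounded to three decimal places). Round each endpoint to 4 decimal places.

(-0.3019, -0.2014)

p̂₁ = 92/611 = 0.15057, p̂₂ = 216/537 = 0.40223; p̂₁ − p̂₂ = -0.25166.
Unpooled SE = √(p̂₁(1−p̂₁)/n₁ + p̂₂(1−p̂₂)/n₂) = √(0.000209330 + 0.000447750) = 0.025634.
z* = 1.960 at the 95% level. Margin = 1.960·0.025634 = 0.05024.
CI: -0.25166 ± 0.05024 = (-0.3019, -0.2014).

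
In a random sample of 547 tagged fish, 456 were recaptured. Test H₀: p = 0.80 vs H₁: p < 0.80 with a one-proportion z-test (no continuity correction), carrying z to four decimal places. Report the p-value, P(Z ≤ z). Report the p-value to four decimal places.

With x = 456 successes in n = 547, p̂ = 0.83364.
SE₀ = √(0.80·0.20/547) = 0.017103.
Test statistic (full precision, shown to 4 dp): z = (456/547 − 0.80)/SE₀ ≈ 1.9668.
p-value = P(Z ≤ z) with z = 1.9668 → 0.9754.

p-value = 0.9754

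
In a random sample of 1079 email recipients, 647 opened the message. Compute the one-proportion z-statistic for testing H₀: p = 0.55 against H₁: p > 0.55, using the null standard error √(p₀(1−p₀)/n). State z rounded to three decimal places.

z = 3.277

Sample proportion p̂ = 647/1079 = 0.59963.
SE₀ = √(0.55·0.45/1079) = 0.015145.
z = (0.59963 − 0.55)/0.015145 = 0.04963/0.015145 = 3.277.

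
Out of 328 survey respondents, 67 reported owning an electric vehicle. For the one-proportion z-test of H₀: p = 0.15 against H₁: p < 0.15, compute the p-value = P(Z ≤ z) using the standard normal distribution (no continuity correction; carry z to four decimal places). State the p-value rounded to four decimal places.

p-value = 0.9970

Sample proportion p̂ = 67/328 = 0.20427.
SE₀ = √(0.15·0.85/328) = 0.019716.
z = (p̂ − p₀)/SE = (67/328 − 0.15)/0.019716 ≈ 2.7525.
From the standard normal, P(Z ≤ z) = 0.9970.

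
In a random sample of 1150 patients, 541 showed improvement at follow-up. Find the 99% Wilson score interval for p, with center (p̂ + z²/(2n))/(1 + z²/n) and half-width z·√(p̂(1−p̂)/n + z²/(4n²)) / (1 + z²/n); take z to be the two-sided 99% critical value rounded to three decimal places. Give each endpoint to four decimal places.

p̂ = 541/1150 = 0.47043; z = 2.576, so z² = 6.635776.
Denominator 1 + z²/n = 1 + 6.635776/1150 = 1.005770.
Adjusted center: (0.47043 + z²/(2n))/1.005770 = 0.47060.
Radicand: p̂(1−p̂)/n + z²/(4n²) = 0.000216631 + 0.000001254 = 0.000217885.
Half-width = 2.576·√0.000217885/1.005770 = 0.03781.
So the interval runs from 0.4328 to 0.5084.

(0.4328, 0.5084)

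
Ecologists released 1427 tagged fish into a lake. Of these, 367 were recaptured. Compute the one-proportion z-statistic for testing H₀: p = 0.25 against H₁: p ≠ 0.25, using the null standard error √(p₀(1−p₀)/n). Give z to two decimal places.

z = 0.63

With x = 367 successes in n = 1427, p̂ = 0.25718.
Null standard error: √(0.25·0.75/1427) = √0.000131395 = 0.011463.
z = (p̂ − p₀)/SE = (0.25718 − 0.25)/0.011463 = 0.63.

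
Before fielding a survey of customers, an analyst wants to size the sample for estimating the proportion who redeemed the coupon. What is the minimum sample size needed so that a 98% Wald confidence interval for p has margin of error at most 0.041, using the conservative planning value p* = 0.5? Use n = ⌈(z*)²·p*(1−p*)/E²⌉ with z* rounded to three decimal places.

n = 805

The 98% critical value is z* = 2.326.
p*(1−p*) = 0.2500.
Required n before rounding: 5.410276 × 0.2500 / 0.041² = 804.622.
Rounding up, n = 805.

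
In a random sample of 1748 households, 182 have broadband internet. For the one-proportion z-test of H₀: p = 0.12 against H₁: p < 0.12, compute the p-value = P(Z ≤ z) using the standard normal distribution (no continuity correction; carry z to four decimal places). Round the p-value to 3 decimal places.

p̂ = 182/1748 = 0.10412.
Null standard error: √(0.12·0.88/1748) = √0.000060412 = 0.007773.
Test statistic (full precision, shown to 4 dp): z = (182/1748 − 0.12)/SE₀ ≈ -2.0432.
From the standard normal, P(Z ≤ z) = 0.021.

p-value = 0.021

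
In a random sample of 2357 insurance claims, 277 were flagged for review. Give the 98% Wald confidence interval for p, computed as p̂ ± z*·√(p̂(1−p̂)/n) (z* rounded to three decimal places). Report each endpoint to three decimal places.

Sample proportion p̂ = 277/2357 = 0.11752.
Standard error of p̂: √(0.103711/2357) = √0.000044001 = 0.006633.
The 98% critical value is z* = 2.326.
Margin of error: 2.326 × 0.006633 = 0.01543.
Interval: 0.11752 ± 0.01543 → (0.102, 0.133).

(0.102, 0.133)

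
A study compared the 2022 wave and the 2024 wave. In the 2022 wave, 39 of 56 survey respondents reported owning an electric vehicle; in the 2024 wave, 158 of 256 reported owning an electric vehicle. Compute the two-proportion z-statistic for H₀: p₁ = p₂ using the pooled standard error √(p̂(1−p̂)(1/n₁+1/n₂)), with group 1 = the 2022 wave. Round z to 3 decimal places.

p̂₁ = 39/56 = 0.69643, p̂₂ = 158/256 = 0.61719.
Pooling: p̂ = 197/312 = 0.63141.
Pooled SE = √[0.2327313·0.02176339] ≈ 0.071169.
z = (p̂₁ − p̂₂)/SE = (0.69643 − 0.61719)/0.071169 = 0.07924/0.071169 = 1.113.

z = 1.113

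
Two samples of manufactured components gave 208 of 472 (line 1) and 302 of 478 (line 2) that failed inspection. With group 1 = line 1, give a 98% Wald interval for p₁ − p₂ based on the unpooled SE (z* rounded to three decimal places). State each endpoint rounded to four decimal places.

(-0.2650, -0.1172)

p̂₁ = 208/472 = 0.44068, p̂₂ = 302/478 = 0.63180; p̂₁ − p̂₂ = -0.19112.
Unpooled SE = √(p̂₁(1−p̂₁)/n₁ + p̂₂(1−p̂₂)/n₂) = √(0.000522205 + 0.000486672) = 0.031763.
The 98% critical value is z* = 2.326. Margin of error = 0.07388.
So the interval runs from -0.2650 to -0.1172.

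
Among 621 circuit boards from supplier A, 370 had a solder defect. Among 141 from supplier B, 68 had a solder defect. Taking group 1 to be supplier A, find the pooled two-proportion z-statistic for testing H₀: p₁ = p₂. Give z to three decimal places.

p̂₁ = 370/621 = 0.59581, p̂₂ = 68/141 = 0.48227.
Pooled p̂ = (370+68)/(621+141) = 438/762 = 0.57480.
SE = √[p̂(1−p̂)(1/n₁+1/n₂)] = √[0.57480·0.42520·(1/621+1/141)] ≈ 0.046119.
z = 0.11354/0.046119 = 2.462.

z = 2.462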